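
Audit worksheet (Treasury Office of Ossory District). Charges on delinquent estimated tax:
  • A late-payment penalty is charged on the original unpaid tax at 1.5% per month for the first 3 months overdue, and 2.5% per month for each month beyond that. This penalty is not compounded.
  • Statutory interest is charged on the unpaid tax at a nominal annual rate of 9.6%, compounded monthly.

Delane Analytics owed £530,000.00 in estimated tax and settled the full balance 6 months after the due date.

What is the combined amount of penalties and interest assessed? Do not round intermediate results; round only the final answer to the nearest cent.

Penalty, months 1–3: 3 × 1.5% × £530,000.00 = £23,850.00
Penalty, months 4–6: 3 × 2.5% × £530,000.00 = £39,750.00
Interest (9.6%/yr ÷ 12 = 0.8%/month): £530,000.00 × ((1 + 0.008)^6 − 1) = £25,954.2599…
Penalties + interest = £63,600.0000 + £25,954.2599… = £89,554.26

£89,554.26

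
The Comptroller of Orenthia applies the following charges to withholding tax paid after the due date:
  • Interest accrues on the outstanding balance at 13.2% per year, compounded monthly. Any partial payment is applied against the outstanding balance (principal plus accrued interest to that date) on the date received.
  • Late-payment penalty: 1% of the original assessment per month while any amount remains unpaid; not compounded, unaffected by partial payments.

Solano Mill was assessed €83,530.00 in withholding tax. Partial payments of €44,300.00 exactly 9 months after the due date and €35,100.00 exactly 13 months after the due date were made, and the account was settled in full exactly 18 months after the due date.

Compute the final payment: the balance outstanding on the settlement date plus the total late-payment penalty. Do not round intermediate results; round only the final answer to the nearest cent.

€30,788.17

Monthly rate = 13.2% ÷ 12 = 1.1%
Balance at month 9: €83,530.0000 × (1 + 0.011)^9 = €92,172.8215…
After €44,300.00 payment: €92,172.8215… − €44,300.00 = €47,872.8215…
Balance at month 13: €47,872.8215… × (1 + 0.011)^4 = €50,014.2369…
After €35,100.00 payment: €50,014.2369… − €35,100.00 = €14,914.2369…
Balance at month 18: €14,914.2369… × (1 + 0.011)^5 = €15,752.7657…
Penalty: 18 × 1% × €83,530.00 = €15,035.40
Final settlement = outstanding balance + penalty = €15,752.7657… + €15,035.40 = €30,788.17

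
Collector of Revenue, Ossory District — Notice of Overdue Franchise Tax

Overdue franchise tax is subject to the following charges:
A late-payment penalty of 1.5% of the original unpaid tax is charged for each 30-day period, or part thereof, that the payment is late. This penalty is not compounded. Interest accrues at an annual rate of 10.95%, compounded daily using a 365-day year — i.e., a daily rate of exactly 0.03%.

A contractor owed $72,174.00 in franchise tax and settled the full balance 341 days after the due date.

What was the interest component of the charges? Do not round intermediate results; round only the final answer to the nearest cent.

Interest: $72,174.00 × ((1 + 0.0003)^341 − 1) = $72,174.00 × 0.10769874… = $7,773.0490…

$7,773.05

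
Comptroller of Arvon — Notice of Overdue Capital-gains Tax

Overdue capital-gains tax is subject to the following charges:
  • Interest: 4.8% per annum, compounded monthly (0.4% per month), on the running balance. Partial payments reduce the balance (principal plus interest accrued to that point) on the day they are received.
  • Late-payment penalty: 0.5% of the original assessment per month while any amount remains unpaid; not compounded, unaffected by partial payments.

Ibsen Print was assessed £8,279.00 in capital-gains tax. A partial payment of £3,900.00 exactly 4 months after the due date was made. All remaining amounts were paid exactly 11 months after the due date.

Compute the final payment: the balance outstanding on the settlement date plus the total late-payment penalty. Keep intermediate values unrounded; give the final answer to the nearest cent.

Balance at month 4: £8,279.0000 × (1 + 0.004)^4 = £8,412.2609…
After £3,900.00 payment: £8,412.2609… − £3,900.00 = £4,512.2609…
Balance at month 11: £4,512.2609… × (1 + 0.004)^7 = £4,640.1305…
Penalty: 11 × 0.5% × £8,279.00 = £455.35…
Final settlement = outstanding balance + penalty = £4,640.1305… + £455.35… = £5,095.48

£5,095.48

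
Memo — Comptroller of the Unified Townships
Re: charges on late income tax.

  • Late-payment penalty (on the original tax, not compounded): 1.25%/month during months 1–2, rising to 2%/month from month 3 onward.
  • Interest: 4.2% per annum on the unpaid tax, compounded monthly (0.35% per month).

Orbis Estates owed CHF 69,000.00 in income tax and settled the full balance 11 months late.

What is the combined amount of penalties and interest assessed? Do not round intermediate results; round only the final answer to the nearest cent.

CHF 16,848.48

Penalty, months 1–2: 2 × 1.25% × CHF 69,000.00 = CHF 1,725.00
Penalty, months 3–11: 9 × 2% × CHF 69,000.00 = CHF 12,420.00
Interest: CHF 69,000.00 × ((1 + 0.0035)^11 − 1) = CHF 69,000.00 × 0.0391809… = CHF 2,703.4803…
Penalties + interest = CHF 14,145.0000 + CHF 2,703.4803… = CHF 16,848.48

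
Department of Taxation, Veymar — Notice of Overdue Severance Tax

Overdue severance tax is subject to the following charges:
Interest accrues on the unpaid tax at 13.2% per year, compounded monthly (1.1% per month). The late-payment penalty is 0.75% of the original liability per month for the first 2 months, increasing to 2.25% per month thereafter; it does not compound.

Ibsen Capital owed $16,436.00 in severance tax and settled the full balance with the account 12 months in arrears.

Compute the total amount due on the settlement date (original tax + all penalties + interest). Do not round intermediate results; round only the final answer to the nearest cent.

Penalty, months 1–2: 2 × 0.75% × $16,436.00 = $246.54
Penalty, months 3–12: 10 × 2.25% × $16,436.00 = $3,698.10
Interest: $16,436.00 × ((1 + 0.011)^12 − 1) = $16,436.00 × 0.1402862… = $2,305.7439…
Total = $16,436.00 + $3,944.6400 + $2,305.7439… = $22,686.38

$22,686.38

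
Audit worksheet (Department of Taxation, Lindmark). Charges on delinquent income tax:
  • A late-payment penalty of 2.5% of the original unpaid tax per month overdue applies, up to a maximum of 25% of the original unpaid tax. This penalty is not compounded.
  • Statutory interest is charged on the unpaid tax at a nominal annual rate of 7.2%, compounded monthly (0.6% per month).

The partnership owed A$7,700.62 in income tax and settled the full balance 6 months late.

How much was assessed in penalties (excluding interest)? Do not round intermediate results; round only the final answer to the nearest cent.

A$1,155.09

Penalty: 6 × 2.5% × A$7,700.62 = A$1,155.09… (below the 25% cap of A$1,925.16…)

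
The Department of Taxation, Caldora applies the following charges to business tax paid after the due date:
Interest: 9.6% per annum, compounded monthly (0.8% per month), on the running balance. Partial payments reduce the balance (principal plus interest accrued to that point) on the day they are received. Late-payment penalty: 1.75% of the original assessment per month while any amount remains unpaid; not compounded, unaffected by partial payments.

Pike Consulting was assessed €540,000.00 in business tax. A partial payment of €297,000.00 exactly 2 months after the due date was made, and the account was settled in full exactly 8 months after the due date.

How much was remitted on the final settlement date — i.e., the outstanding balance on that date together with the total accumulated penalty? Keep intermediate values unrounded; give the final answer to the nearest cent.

€339,599.14

Balance at month 2: €540,000.0000 × (1 + 0.008)^2 = €548,674.5600
After €297,000.00 payment: €548,674.5600 − €297,000.00 = €251,674.5600
Balance at month 8: €251,674.5600 × (1 + 0.008)^6 = €263,999.1391…
Penalty: 8 × 1.75% × €540,000.00 = €75,600.00
Final settlement = outstanding balance + penalty = €263,999.1391… + €75,600.00 = €339,599.14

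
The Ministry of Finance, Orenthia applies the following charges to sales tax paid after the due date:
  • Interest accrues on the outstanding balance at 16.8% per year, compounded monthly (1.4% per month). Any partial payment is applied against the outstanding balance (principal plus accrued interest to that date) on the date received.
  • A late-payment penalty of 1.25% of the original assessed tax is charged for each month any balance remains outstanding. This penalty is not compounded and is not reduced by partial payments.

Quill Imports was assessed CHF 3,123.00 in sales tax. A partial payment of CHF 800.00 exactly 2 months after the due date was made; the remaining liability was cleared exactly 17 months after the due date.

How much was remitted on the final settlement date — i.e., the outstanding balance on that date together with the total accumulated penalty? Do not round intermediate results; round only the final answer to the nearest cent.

Balance at month 2: CHF 3,123.0000 × (1 + 0.014)^2 = CHF 3,211.0561…
After CHF 800.00 payment: CHF 3,211.0561… − CHF 800.00 = CHF 2,411.0561…
Balance at month 17: CHF 2,411.0561… × (1 + 0.014)^15 = CHF 2,970.1381…
Penalty: 17 × 1.25% × CHF 3,123.00 = CHF 663.64…
Final settlement = outstanding balance + penalty = CHF 2,970.1381… + CHF 663.64… = CHF 3,633.78

CHF 3,633.78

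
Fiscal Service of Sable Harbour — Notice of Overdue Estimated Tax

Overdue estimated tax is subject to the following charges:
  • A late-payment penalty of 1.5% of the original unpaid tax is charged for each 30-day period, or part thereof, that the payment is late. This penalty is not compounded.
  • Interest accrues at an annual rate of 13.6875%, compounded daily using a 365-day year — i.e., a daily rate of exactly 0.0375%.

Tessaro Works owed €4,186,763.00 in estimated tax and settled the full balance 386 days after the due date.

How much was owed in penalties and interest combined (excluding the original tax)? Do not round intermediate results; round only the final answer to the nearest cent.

€1,468,378.32

Penalty periods: ⌈386/30⌉ = 13; penalty = 13 × 1.5% × €4,186,763.00 = €816,418.79…
Interest: €4,186,763.00 × ((1 + 0.000375)^386 − 1) = €4,186,763.00 × 0.15571924… = €651,959.5397…
Penalties + interest = €816,418.7850 + €651,959.5397… = €1,468,378.32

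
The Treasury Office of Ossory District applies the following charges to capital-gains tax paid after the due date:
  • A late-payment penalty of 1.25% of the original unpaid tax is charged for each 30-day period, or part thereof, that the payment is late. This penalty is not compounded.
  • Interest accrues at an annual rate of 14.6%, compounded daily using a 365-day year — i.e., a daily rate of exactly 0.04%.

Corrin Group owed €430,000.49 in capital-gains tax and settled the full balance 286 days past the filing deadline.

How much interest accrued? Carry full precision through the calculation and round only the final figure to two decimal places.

Interest: €430,000.49 × ((1 + 0.0004)^286 − 1) = €430,000.49 × 0.12117487… = €52,105.2532…

€52,105.25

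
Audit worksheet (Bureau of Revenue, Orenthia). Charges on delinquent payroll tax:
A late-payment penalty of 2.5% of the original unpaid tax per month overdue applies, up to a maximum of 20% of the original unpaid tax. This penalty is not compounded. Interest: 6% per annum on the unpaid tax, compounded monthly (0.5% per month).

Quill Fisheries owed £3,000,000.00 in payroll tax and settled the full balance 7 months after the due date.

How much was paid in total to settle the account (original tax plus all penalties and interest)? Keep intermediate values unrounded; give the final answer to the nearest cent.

Penalty: 7 × 2.5% × £3,000,000.00 = £525,000.00 (below the 20% cap of £600,000.00)
Interest: £3,000,000.00 × ((1 + 0.005)^7 − 1) = £3,000,000.00 × 0.0355294… = £106,588.1908…
Total = £3,000,000.00 + £525,000.0000 + £106,588.1908… = £3,631,588.19

£3,631,588.19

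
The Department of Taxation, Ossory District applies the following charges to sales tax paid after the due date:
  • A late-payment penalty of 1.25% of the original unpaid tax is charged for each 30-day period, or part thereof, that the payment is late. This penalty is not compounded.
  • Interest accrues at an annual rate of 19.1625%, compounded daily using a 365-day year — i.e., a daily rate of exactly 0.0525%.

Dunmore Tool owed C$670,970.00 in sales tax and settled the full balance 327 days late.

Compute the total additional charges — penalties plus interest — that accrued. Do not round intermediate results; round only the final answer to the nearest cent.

Penalty periods: ⌈327/30⌉ = 11; penalty = 11 × 1.25% × C$670,970.00 = C$92,258.38…
Interest: C$670,970.00 × ((1 + 0.000525)^327 − 1) = C$670,970.00 × 0.18723842… = C$125,631.3597…
Penalties + interest = C$92,258.3750 + C$125,631.3597… = C$217,889.73

C$217,889.73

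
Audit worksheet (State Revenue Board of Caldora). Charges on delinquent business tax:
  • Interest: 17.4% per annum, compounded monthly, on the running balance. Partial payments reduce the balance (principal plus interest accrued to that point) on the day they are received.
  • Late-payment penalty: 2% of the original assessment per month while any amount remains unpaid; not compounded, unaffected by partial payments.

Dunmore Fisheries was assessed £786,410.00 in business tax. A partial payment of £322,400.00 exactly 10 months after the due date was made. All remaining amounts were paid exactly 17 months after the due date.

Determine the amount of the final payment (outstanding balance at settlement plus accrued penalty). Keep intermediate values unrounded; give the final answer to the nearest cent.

Monthly rate = 17.4% ÷ 12 = 1.45%
Balance at month 10: £786,410.0000 × (1 + 0.0145)^10 = £908,174.9968…
After £322,400.00 payment: £908,174.9968… − £322,400.00 = £585,774.9968…
Balance at month 17: £585,774.9968… × (1 + 0.0145)^7 = £647,880.9195…
Penalty: 17 × 2% × £786,410.00 = £267,379.40
Final settlement = outstanding balance + penalty = £647,880.9195… + £267,379.40 = £915,260.32

£915,260.32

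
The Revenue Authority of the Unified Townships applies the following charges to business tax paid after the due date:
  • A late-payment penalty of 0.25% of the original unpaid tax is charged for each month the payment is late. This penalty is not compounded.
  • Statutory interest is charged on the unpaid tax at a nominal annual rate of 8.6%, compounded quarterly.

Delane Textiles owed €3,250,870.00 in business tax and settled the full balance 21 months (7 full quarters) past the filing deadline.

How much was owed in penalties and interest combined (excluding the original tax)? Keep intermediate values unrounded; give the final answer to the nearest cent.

€692,639.04

Late-payment penalty = 0.25% × €3,250,870.00 × 21 mo = €170,670.68…
Interest (8.6%/yr ÷ 4 = 2.15%/quarter): €3,250,870.00 × ((1 + 0.0215)^7 − 1) = €521,968.3635…
Penalties + interest = €170,670.6750 + €521,968.3635… = €692,639.04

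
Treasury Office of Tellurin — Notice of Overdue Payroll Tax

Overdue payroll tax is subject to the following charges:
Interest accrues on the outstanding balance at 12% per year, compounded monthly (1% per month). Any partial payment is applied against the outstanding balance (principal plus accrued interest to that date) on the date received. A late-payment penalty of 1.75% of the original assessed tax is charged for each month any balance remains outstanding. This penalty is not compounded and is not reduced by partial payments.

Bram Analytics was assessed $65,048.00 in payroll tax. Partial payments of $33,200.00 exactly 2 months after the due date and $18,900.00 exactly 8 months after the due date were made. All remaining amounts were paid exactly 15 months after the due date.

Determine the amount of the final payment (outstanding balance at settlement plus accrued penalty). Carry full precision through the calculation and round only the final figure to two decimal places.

Balance at month 2: $65,048.0000 × (1 + 0.01)^2 = $66,355.4648
After $33,200.00 payment: $66,355.4648 − $33,200.00 = $33,155.4648
Balance at month 8: $33,155.4648 × (1 + 0.01)^6 = $35,195.1940…
After $18,900.00 payment: $35,195.1940… − $18,900.00 = $16,295.1940…
Balance at month 15: $16,295.1940… × (1 + 0.01)^7 = $17,470.6535…
Penalty: 15 × 1.75% × $65,048.00 = $17,075.10
Final settlement = outstanding balance + penalty = $17,470.6535… + $17,075.10 = $34,545.75

$34,545.75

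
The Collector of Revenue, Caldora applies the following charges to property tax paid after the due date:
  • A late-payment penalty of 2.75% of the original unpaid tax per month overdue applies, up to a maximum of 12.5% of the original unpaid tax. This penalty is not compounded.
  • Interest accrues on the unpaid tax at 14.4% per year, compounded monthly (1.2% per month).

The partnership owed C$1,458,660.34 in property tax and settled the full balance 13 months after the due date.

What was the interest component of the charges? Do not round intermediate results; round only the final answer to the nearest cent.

Interest: C$1,458,660.34 × ((1 + 0.012)^13 − 1) = C$1,458,660.34 × 0.1677414… = C$244,677.6687…

C$244,677.67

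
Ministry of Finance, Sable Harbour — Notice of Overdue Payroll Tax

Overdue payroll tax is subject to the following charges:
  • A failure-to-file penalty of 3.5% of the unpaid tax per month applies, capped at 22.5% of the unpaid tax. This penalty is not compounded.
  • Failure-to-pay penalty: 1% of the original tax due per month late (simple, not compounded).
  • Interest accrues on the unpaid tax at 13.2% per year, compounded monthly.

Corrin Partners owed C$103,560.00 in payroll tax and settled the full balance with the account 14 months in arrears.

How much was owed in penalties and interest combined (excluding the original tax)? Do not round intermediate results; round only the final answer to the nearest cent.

Failure-to-file: 14 × 3.5% × C$103,560.00 = C$50,744.40, capped at 22.5% × C$103,560.00 = C$23,301.00
Failure-to-pay penalty: 14 × 1% × C$103,560.00 = C$14,498.40
Interest (13.2%/yr ÷ 12 = 1.1%/month): C$103,560.00 × ((1 + 0.011)^14 − 1) = C$17,140.2640…
Penalties + interest = C$37,799.4000 + C$17,140.2640… = C$54,939.66

C$54,939.66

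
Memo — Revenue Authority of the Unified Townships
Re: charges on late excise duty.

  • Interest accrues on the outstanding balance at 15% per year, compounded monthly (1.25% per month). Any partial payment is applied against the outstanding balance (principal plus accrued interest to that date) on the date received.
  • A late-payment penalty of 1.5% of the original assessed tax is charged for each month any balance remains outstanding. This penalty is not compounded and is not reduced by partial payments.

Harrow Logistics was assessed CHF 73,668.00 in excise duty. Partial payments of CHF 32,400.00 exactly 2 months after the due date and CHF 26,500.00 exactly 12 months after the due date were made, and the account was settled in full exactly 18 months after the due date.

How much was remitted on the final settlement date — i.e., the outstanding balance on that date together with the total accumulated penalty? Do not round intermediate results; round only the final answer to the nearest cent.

Balance at month 2: CHF 73,668.0000 × (1 + 0.0125)^2 = CHF 75,521.2106…
After CHF 32,400.00 payment: CHF 75,521.2106… − CHF 32,400.00 = CHF 43,121.2106…
Balance at month 12: CHF 43,121.2106… × (1 + 0.0125)^10 = CHF 48,824.8889…
After CHF 26,500.00 payment: CHF 48,824.8889… − CHF 26,500.00 = CHF 22,324.8889…
Balance at month 18: CHF 22,324.8889… × (1 + 0.0125)^6 = CHF 24,052.4598…
Penalty: 18 × 1.5% × CHF 73,668.00 = CHF 19,890.36
Final settlement = outstanding balance + penalty = CHF 24,052.4598… + CHF 19,890.36 = CHF 43,942.82

CHF 43,942.82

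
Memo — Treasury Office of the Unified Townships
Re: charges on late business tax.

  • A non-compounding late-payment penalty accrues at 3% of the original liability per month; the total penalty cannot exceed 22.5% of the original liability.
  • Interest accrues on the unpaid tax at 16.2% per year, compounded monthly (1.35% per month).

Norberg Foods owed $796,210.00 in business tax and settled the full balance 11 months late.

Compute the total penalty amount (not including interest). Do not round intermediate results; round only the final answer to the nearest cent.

Penalty (uncapped): 11 × 3% × $796,210.00 = $262,749.30; cap = 22.5% × $796,210.00 = $179,147.25 → penalty = $179,147.25

$179,147.25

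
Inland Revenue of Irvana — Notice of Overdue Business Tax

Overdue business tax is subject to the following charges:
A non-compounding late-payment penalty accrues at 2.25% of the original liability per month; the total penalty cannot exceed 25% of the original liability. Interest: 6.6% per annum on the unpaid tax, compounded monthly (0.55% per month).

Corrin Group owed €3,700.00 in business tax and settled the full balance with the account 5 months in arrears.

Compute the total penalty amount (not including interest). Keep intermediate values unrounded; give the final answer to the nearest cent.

€416.25

Penalty: 5 × 2.25% × €3,700.00 = €416.25 (below the 25% cap of €925.00)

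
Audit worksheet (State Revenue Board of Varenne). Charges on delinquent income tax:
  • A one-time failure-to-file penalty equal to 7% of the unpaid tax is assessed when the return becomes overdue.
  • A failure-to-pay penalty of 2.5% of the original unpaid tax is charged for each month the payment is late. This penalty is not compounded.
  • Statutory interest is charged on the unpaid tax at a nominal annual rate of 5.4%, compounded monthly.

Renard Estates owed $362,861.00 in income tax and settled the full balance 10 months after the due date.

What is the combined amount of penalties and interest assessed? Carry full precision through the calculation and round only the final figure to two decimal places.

$132,778.92

Failure-to-file penalty: 7% × $362,861.00 = $25,400.27
Failure-to-pay penalty: 10 × 2.5% × $362,861.00 = $90,715.25
Interest (5.4%/yr ÷ 12 = 0.45%/month): $362,861.00 × ((1 + 0.0045)^10 − 1) = $16,663.4014…
Penalties + interest = $116,115.5200 + $16,663.4014… = $132,778.92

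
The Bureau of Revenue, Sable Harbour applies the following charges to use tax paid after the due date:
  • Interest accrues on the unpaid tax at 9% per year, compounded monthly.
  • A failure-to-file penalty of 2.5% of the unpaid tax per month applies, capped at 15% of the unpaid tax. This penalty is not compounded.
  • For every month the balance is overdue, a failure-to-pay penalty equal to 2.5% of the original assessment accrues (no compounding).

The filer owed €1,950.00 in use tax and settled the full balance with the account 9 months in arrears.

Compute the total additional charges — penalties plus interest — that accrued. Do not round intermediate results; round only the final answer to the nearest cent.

€866.89

Failure-to-file: 9 × 2.5% × €1,950.00 = €438.75, capped at 15% × €1,950.00 = €292.50
Failure-to-pay penalty: 9 × 2.5% × €1,950.00 = €438.75
Interest (9%/yr ÷ 12 = 0.75%/month): €1,950.00 × ((1 + 0.0075)^9 − 1) = €135.6436…
Penalties + interest = €731.2500 + €135.6436… = €866.89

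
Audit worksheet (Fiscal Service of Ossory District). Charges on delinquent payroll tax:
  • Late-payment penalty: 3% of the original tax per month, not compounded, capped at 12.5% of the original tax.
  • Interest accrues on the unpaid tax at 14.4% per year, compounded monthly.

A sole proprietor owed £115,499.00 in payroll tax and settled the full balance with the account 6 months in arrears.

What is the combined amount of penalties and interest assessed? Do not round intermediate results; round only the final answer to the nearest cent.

Penalty (uncapped): 6 × 3% × £115,499.00 = £20,789.82; cap = 12.5% × £115,499.00 = £14,437.38… → penalty = £14,437.38…
Interest (14.4%/yr ÷ 12 = 1.2%/month): £115,499.00 × ((1 + 0.012)^6 − 1) = £8,569.4336…
Penalties + interest = £14,437.3750 + £8,569.4336… = £23,006.81

£23,006.81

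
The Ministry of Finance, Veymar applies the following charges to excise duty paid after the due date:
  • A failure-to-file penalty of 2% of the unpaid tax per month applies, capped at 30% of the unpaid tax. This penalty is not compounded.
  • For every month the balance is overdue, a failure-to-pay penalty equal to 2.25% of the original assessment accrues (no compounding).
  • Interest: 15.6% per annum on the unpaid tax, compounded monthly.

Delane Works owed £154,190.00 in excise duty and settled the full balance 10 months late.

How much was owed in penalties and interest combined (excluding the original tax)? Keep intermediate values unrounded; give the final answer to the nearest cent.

Failure-to-file: 10 × 2% × £154,190.00 = £30,838.00 (under the 30% cap)
Failure-to-pay penalty: 10 × 2.25% × £154,190.00 = £34,692.75
Interest (15.6%/yr ÷ 12 = 1.3%/month): £154,190.00 × ((1 + 0.013)^10 − 1) = £21,258.9050…
Penalties + interest = £65,530.7500 + £21,258.9050… = £86,789.65

£86,789.65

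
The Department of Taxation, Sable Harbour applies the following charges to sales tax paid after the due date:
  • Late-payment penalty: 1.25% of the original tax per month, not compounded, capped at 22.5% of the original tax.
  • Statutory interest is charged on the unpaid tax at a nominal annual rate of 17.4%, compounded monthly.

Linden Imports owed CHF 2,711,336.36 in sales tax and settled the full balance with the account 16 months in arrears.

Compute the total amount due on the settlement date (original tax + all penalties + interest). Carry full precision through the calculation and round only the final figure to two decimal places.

Penalty: 16 × 1.25% × CHF 2,711,336.36 = CHF 542,267.27… (below the 22.5% cap of CHF 610,050.68…)
Interest (17.4%/yr ÷ 12 = 1.45%/month): CHF 2,711,336.36 × ((1 + 0.0145)^16 − 1) = CHF 702,291.8596…
Total = CHF 2,711,336.36 + CHF 542,267.2720 + CHF 702,291.8596… = CHF 3,955,895.49

CHF 3,955,895.49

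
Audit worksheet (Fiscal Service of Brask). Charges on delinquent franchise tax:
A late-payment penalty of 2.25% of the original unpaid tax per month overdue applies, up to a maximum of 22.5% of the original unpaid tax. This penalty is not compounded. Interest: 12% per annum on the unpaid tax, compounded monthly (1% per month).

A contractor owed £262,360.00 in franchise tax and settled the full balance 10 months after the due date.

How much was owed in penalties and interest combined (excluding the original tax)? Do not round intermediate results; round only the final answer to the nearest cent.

£86,479.66

Penalty (uncapped): 10 × 2.25% × £262,360.00 = £59,031.00; cap = 22.5% × £262,360.00 = £59,031.00 → penalty = £59,031.00
Interest: £262,360.00 × ((1 + 0.01)^10 − 1) = £262,360.00 × 0.1046221… = £27,448.6608…
Penalties + interest = £59,031.0000 + £27,448.6608… = £86,479.66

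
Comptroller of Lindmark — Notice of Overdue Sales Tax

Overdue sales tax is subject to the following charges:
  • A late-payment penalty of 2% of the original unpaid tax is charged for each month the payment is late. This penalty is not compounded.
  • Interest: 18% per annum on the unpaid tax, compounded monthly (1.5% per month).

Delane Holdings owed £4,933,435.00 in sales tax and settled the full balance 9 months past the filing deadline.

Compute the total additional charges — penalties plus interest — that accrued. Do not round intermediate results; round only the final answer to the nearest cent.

£1,595,423.42

Late-payment penalty = 2% × £4,933,435.00 × 9 mo = £888,018.30
Interest: £4,933,435.00 × ((1 + 0.015)^9 − 1) = £4,933,435.00 × 0.1433900… = £707,405.1233…
Penalties + interest = £888,018.3000 + £707,405.1233… = £1,595,423.42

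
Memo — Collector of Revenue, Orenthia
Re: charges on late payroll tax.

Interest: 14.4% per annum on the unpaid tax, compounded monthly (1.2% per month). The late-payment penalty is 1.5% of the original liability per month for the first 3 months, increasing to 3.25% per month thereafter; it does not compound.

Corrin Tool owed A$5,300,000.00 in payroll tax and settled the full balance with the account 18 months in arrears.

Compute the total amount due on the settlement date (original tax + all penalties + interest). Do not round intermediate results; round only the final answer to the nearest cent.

A$9,391,640.75

Penalty, months 1–3: 3 × 1.5% × A$5,300,000.00 = A$238,500.00
Penalty, months 4–18: 15 × 3.25% × A$5,300,000.00 = A$2,583,750.00
Interest: A$5,300,000.00 × ((1 + 0.012)^18 − 1) = A$5,300,000.00 × 0.2395077… = A$1,269,390.7503…
Total = A$5,300,000.00 + A$2,822,250.0000 + A$1,269,390.7503… = A$9,391,640.75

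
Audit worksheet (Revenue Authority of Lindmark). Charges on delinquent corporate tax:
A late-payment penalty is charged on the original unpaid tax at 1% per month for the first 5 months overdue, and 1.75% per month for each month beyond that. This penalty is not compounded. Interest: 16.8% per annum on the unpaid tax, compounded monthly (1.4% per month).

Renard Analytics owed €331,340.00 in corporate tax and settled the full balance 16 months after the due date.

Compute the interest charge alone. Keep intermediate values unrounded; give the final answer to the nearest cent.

€82,546.39

Interest: €331,340.00 × ((1 + 0.014)^16 − 1) = €331,340.00 × 0.2491290… = €82,546.3922…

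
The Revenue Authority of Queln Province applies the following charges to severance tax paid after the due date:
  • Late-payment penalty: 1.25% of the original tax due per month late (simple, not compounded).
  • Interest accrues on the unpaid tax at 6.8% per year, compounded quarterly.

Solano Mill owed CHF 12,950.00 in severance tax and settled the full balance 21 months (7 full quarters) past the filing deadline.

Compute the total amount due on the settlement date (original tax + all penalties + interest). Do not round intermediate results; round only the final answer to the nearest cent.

CHF 17,971.28

Late-payment penalty = 1.25% × CHF 12,950.00 × 21 mo = CHF 3,399.38…
Interest (6.8%/yr ÷ 4 = 1.7%/quarter): CHF 12,950.00 × ((1 + 0.017)^7 − 1) = CHF 1,621.9086…
Total = CHF 12,950.00 + CHF 3,399.3750 + CHF 1,621.9086… = CHF 17,971.28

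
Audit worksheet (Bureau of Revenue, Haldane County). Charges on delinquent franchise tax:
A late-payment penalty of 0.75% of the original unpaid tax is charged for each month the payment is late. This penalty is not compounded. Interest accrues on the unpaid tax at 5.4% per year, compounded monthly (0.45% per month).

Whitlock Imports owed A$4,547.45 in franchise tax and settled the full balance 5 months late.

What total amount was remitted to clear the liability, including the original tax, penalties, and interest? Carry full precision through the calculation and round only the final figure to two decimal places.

A$4,821.22

Late-payment penalty: 5 × 0.75% × A$4,547.45 = A$170.53…
Interest: A$4,547.45 × ((1 + 0.0045)^5 − 1) = A$4,547.45 × 0.0227034… = A$103.2426…
Total = A$4,547.45 + A$170.5294… + A$103.2426… = A$4,821.22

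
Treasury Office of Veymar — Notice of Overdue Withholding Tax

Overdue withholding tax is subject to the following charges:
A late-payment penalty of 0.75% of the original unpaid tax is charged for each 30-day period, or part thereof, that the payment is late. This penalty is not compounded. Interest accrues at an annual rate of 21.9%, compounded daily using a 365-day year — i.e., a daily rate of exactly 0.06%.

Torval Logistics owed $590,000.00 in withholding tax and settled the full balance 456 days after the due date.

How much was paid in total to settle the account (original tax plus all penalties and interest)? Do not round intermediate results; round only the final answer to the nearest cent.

$846,402.77

Penalty periods: ⌈456/30⌉ = 16; penalty = 16 × 0.75% × $590,000.00 = $70,800.00
Interest: $590,000.00 × ((1 + 0.0006)^456 − 1) = $590,000.00 × 0.31458096… = $185,602.7661…
Total = $590,000.00 + $70,800.0000 + $185,602.7661… = $846,402.77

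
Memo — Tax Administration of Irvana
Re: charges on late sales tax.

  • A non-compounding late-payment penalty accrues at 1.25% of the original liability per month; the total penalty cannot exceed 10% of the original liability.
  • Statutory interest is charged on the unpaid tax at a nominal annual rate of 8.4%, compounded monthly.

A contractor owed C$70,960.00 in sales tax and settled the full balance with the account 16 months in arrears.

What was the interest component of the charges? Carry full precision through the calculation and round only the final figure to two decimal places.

C$8,378.71

Interest (8.4%/yr ÷ 12 = 0.7%/month): C$70,960.00 × ((1 + 0.007)^16 − 1) = C$8,378.7102…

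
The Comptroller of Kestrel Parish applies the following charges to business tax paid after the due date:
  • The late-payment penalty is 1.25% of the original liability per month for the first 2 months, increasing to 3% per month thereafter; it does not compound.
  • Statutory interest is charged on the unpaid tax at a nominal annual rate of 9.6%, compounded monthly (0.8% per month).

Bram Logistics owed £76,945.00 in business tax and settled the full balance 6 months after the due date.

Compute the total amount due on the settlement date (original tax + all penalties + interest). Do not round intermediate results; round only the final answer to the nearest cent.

Penalty, months 1–2: 2 × 1.25% × £76,945.00 = £1,923.63…
Penalty, months 3–6: 4 × 3% × £76,945.00 = £9,233.40
Interest: £76,945.00 × ((1 + 0.008)^6 − 1) = £76,945.00 × 0.0489703… = £3,768.0199…
Total = £76,945.00 + £11,157.0250 + £3,768.0199… = £91,870.04

£91,870.04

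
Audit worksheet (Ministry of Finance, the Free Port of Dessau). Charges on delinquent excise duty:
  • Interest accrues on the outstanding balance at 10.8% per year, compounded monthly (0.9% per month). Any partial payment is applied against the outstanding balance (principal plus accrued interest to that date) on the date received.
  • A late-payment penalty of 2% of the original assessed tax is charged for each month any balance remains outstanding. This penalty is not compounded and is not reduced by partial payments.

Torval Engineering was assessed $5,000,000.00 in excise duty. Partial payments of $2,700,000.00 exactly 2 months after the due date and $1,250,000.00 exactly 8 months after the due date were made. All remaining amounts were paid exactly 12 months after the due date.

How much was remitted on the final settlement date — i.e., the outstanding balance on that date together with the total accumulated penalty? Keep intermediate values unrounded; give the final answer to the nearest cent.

Balance at month 2: $5,000,000.0000 × (1 + 0.009)^2 = $5,090,405.0000
After $2,700,000.00 payment: $5,090,405.0000 − $2,700,000.00 = $2,390,405.0000
Balance at month 8: $2,390,405.0000 × (1 + 0.009)^6 = $2,522,426.3003…
After $1,250,000.00 payment: $2,522,426.3003… − $1,250,000.00 = $1,272,426.3003…
Balance at month 12: $1,272,426.3003… × (1 + 0.009)^4 = $1,318,855.7650…
Penalty: 12 × 2% × $5,000,000.00 = $1,200,000.00
Final settlement = outstanding balance + penalty = $1,318,855.7650… + $1,200,000.00 = $2,518,855.77

$2,518,855.77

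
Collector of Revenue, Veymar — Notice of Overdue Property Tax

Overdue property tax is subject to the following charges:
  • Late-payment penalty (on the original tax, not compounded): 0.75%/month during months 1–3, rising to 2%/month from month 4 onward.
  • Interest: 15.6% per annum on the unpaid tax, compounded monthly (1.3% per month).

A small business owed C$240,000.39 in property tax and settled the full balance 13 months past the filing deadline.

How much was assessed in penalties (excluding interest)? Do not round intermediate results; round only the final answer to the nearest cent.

Penalty, months 1–3: 3 × 0.75% × C$240,000.39 = C$5,400.01…
Penalty, months 4–13: 10 × 2% × C$240,000.39 = C$48,000.08…
Total penalty = C$5,400.01… + C$48,000.08… = C$53,400.09

C$53,400.09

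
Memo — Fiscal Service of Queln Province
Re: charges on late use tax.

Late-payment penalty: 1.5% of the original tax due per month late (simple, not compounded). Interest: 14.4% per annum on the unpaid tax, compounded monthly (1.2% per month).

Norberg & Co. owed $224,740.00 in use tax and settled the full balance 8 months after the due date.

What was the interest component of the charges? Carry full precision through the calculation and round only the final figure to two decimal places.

$22,503.27

Interest: $224,740.00 × ((1 + 0.012)^8 − 1) = $224,740.00 × 0.1001302… = $22,503.2687…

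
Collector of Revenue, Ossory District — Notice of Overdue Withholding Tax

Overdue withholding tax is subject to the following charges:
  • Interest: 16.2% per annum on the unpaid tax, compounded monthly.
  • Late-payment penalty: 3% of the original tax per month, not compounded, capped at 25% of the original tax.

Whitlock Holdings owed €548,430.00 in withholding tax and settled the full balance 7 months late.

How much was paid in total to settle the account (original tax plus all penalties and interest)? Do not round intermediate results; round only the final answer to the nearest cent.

€717,573.78

Penalty: 7 × 3% × €548,430.00 = €115,170.30 (below the 25% cap of €137,107.50)
Interest (16.2%/yr ÷ 12 = 1.35%/month): €548,430.00 × ((1 + 0.0135)^7 − 1) = €53,973.4835…
Total = €548,430.00 + €115,170.3000 + €53,973.4835… = €717,573.78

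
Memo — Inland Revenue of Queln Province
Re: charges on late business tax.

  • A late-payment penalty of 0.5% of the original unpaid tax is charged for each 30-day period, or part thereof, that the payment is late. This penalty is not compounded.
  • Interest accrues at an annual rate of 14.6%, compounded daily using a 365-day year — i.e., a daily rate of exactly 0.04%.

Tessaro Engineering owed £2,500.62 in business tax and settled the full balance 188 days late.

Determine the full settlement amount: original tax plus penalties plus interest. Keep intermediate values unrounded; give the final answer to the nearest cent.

Penalty periods: ⌈188/30⌉ = 7; penalty = 7 × 0.5% × £2,500.62 = £87.52…
Interest: £2,500.62 × ((1 + 0.0004)^188 − 1) = £2,500.62 × 0.07808354… = £195.2573…
Total = £2,500.62 + £87.5217 + £195.2573… = £2,783.40

£2,783.40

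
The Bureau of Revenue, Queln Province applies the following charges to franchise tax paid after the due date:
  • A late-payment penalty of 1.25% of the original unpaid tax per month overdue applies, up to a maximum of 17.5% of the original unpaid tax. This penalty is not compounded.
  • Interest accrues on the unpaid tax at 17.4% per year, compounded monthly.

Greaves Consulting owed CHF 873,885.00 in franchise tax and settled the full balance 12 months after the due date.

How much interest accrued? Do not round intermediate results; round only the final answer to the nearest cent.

Interest (17.4%/yr ÷ 12 = 1.45%/month): CHF 873,885.00 × ((1 + 0.0145)^12 − 1) = CHF 164,788.1408…

CHF 164,788.14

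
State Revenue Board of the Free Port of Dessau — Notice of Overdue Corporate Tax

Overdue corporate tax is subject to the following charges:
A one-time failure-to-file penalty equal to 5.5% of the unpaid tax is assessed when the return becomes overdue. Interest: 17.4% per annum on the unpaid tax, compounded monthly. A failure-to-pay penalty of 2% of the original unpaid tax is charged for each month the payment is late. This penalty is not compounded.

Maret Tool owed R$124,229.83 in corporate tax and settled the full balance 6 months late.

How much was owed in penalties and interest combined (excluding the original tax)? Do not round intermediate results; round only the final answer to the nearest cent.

R$32,947.66

Failure-to-file penalty: 5.5% × R$124,229.83 = R$6,832.64…
Failure-to-pay penalty: 6 × 2% × R$124,229.83 = R$14,907.58…
Interest (17.4%/yr ÷ 12 = 1.45%/month): R$124,229.83 × ((1 + 0.0145)^6 − 1) = R$11,207.4425…
Penalties + interest = R$21,740.2203… + R$11,207.4425… = R$32,947.66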